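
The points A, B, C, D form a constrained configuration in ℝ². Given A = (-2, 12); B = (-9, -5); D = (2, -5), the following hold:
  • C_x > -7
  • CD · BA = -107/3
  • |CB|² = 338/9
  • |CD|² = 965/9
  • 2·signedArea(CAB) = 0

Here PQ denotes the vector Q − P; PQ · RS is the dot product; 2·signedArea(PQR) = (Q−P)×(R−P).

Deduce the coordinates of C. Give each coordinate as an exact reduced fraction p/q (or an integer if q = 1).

C = (-20/3, 2/3)

1. C_x = -20/3  [2·signedArea(CAB) = 0 ∩ CD · BA = -107/3]
2. C_y = 2/3  [2·signedArea(CAB) = 0 ∩ CD · BA = -107/3]
   → C = (-20/3, 2/3)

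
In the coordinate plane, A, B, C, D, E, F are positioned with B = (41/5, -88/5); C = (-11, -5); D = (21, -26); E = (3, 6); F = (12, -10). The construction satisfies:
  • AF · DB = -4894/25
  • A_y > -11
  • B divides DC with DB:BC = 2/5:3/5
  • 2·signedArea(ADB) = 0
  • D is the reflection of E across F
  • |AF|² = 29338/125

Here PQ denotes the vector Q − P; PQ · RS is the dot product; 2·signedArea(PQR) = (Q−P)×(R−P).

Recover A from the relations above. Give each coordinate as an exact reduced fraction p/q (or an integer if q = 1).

1. A_x = -83/25  [2·signedArea(ADB) = 0 ∩ AF · DB = -4894/25]
2. A_y = -251/25  [2·signedArea(ADB) = 0 ∩ AF · DB = -4894/25]
   → A = (-83/25, -251/25)

A = (-83/25, -251/25)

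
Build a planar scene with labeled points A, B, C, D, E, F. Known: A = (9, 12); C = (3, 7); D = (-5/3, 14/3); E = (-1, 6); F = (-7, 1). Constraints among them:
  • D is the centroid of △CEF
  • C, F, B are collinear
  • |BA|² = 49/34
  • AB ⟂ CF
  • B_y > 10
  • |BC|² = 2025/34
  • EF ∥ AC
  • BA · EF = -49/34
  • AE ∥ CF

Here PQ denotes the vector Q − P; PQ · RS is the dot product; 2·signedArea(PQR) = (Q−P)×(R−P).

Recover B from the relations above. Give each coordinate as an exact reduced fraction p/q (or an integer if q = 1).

1. B_x = 327/34  [C, F, B are collinear ∩ AB ⟂ CF]
2. B_y = 373/34  [C, F, B are collinear ∩ AB ⟂ CF]
   → B = (327/34, 373/34)

B = (327/34, 373/34)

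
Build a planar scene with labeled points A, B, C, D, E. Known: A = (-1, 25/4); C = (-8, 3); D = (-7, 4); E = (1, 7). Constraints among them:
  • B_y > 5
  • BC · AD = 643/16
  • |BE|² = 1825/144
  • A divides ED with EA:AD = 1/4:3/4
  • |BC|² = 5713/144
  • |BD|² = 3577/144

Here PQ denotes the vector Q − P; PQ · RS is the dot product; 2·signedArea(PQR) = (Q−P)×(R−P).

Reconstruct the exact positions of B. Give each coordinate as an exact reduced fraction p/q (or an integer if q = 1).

B = (-7/3, 23/4)

1. B_x = -7/3  [line 6·x + 9/4·y + 17/16 = 0 ∩ |BE|² = 1825/144]
2. B_y = 23/4  [line 6·x + 9/4·y + 17/16 = 0 ∩ |BE|² = 1825/144]
   → B = (-7/3, 23/4)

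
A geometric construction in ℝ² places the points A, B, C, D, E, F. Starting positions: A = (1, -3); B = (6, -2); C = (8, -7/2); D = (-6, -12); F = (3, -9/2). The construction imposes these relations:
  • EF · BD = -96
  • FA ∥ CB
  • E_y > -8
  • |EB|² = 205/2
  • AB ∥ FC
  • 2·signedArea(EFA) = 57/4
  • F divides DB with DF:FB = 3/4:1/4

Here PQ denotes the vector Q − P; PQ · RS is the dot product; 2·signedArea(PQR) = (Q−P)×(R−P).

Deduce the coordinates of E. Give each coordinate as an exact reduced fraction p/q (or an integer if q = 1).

E = (-5/2, -15/2)

1. E_x = -5/2  [EF · BD = -96 ∩ 2·signedArea(EFA) = 57/4]
2. E_y = -15/2  [EF · BD = -96 ∩ 2·signedArea(EFA) = 57/4]
   → E = (-5/2, -15/2)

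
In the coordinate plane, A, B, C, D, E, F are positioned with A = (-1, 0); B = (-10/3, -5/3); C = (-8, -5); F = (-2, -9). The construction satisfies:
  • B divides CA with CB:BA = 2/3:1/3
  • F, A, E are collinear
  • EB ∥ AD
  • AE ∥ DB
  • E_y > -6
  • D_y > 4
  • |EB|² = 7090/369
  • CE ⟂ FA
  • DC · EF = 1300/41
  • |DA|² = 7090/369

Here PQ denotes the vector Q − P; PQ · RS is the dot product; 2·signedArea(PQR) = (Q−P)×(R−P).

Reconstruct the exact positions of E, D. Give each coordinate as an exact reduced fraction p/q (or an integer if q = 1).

D = (-332/123, 497/123)
E = (-67/41, -234/41)

1. E_x = -67/41  [F, A, E are collinear ∩ CE ⟂ FA]
2. E_y = -234/41  [F, A, E are collinear ∩ CE ⟂ FA]
   → E = (-67/41, -234/41)
3. D_x = -332/123  [AE ∥ DB ∩ EB ∥ AD]
4. D_y = 497/123  [AE ∥ DB ∩ EB ∥ AD]
   → D = (-332/123, 497/123)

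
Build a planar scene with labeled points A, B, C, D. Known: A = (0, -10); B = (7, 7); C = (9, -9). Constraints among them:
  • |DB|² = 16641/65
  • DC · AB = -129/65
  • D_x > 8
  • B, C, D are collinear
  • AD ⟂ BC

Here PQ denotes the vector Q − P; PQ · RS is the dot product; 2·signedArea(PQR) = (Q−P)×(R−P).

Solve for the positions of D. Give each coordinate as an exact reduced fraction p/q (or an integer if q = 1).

1. D_x = 584/65  [B, C, D are collinear ∩ AD ⟂ BC]
2. D_y = -577/65  [B, C, D are collinear ∩ AD ⟂ BC]
   → D = (584/65, -577/65)

D = (584/65, -577/65)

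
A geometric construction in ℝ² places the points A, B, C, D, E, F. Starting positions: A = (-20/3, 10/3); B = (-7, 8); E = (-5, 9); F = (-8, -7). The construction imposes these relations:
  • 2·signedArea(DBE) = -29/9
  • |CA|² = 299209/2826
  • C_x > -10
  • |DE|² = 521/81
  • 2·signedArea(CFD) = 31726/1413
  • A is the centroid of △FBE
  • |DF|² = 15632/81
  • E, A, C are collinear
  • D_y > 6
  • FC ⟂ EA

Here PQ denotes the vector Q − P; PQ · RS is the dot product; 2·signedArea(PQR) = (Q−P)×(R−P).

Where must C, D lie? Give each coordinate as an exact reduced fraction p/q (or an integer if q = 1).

C = (-3005/314, -2053/314)
D = (-56/9, 61/9)

1. C_x = -3005/314  [E, A, C are collinear ∩ FC ⟂ EA]
2. C_y = -2053/314  [E, A, C are collinear ∩ FC ⟂ EA]
   → C = (-3005/314, -2053/314)
3. D_x = -56/9  [2·signedArea(DBE) = -29/9 ∩ 2·signedArea(CFD) = 31726/1413]
4. D_y = 61/9  [2·signedArea(DBE) = -29/9 ∩ 2·signedArea(CFD) = 31726/1413]
   → D = (-56/9, 61/9)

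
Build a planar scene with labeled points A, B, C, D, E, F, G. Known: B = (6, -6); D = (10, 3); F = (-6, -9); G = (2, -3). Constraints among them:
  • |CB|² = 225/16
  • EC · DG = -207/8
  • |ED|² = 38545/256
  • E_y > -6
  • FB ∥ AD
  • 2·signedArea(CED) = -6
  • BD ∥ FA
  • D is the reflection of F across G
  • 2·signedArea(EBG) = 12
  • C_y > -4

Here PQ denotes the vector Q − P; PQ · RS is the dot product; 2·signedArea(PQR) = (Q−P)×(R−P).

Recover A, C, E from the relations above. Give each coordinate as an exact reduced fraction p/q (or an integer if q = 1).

1. A_x = -2  [FB ∥ AD ∩ BD ∥ FA]
2. A_y = 0  [FB ∥ AD ∩ BD ∥ FA]
   → A = (-2, 0)
3. E_x = 3/4  [line -3·x + -4·y + -18 = 0 ∩ |ED|² = 38545/256]
4. E_y = -81/16  [line -3·x + -4·y + -18 = 0 ∩ |ED|² = 38545/256]
   → E = (3/4, -81/16)
5. C_x = 3  [2·signedArea(CED) = -6 ∩ EC · DG = -207/8]
6. C_y = -15/4  [2·signedArea(CED) = -6 ∩ EC · DG = -207/8]
   → C = (3, -15/4)

A = (-2, 0)
C = (3, -15/4)
E = (3/4, -81/16)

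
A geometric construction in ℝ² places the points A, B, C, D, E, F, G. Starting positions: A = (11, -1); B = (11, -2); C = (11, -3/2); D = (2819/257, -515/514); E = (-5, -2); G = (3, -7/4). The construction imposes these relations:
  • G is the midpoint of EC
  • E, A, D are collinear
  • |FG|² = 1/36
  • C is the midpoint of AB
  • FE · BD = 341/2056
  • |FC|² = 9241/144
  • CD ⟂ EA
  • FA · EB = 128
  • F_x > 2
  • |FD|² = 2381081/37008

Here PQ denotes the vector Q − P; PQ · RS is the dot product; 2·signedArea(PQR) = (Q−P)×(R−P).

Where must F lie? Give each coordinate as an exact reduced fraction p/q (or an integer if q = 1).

1. F_x = 3  [FA · EB = 128 ∩ FE · BD = 341/2056]
2. F_y = -23/12  [FA · EB = 128 ∩ FE · BD = 341/2056]
   → F = (3, -23/12)

F = (3, -23/12)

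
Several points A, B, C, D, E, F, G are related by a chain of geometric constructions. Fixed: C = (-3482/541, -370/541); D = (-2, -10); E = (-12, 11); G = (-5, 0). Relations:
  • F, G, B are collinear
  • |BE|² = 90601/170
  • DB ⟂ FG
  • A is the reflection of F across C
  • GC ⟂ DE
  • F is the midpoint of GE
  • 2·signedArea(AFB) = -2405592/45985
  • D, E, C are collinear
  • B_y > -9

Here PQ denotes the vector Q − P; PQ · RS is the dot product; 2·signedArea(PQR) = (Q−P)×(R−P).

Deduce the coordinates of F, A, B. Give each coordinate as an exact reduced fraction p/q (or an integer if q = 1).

1. F_x = -17/2  [F is the midpoint of GE]
2. F_y = 11/2  [F is the midpoint of GE]
   → F = (-17/2, 11/2)
3. A_x = -4731/1082  [A is the reflection of F across C]
4. A_y = -7431/1082  [A is the reflection of F across C]
   → A = (-4731/1082, -7431/1082)
5. B_x = 67/170  [F, G, B are collinear ∩ DB ⟂ FG]
6. B_y = -1441/170  [F, G, B are collinear ∩ DB ⟂ FG]
   → B = (67/170, -1441/170)

A = (-4731/1082, -7431/1082)
B = (67/170, -1441/170)
F = (-17/2, 11/2)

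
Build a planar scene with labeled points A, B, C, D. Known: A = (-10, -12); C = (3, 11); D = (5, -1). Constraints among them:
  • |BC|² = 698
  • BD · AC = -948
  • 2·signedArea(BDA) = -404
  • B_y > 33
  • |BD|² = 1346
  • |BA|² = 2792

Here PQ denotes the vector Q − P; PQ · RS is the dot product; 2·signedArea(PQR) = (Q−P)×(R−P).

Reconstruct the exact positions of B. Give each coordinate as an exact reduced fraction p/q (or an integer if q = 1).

1. B_x = 16  [2·signedArea(BDA) = -404 ∩ BD · AC = -948]
2. B_y = 34  [2·signedArea(BDA) = -404 ∩ BD · AC = -948]
   → B = (16, 34)

B = (16, 34)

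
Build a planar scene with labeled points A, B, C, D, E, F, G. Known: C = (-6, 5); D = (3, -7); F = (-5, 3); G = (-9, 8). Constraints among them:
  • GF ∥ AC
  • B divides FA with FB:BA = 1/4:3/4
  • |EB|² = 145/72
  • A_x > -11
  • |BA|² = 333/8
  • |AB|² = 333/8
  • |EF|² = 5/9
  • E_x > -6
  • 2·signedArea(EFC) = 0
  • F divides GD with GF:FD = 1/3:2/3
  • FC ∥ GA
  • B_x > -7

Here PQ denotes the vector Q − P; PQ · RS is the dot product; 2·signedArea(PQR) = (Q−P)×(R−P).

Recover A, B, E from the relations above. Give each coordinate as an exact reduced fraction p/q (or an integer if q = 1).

1. A_x = -10  [GF ∥ AC ∩ FC ∥ GA]
2. A_y = 10  [GF ∥ AC ∩ FC ∥ GA]
   → A = (-10, 10)
3. B_x = -25/4  [B divides FA with FB:BA = 1/4:3/4]
4. B_y = 19/4  [B divides FA with FB:BA = 1/4:3/4]
   → B = (-25/4, 19/4)
5. E_x = -16/3  [line -2·x + -1·y + -7 = 0 ∩ |EB|² = 145/72]
6. E_y = 11/3  [line -2·x + -1·y + -7 = 0 ∩ |EB|² = 145/72]
   → E = (-16/3, 11/3)

A = (-10, 10)
B = (-25/4, 19/4)
E = (-16/3, 11/3)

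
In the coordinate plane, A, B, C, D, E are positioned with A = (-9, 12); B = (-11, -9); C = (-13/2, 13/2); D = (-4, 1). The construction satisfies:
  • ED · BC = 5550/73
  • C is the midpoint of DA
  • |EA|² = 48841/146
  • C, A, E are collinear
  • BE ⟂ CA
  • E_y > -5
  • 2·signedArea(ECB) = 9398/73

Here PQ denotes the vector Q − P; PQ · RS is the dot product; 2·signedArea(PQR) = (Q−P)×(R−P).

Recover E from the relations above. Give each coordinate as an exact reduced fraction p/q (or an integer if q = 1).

E = (-209/146, -679/146)

1. E_x = -209/146  [C, A, E are collinear ∩ BE ⟂ CA]
2. E_y = -679/146  [C, A, E are collinear ∩ BE ⟂ CA]
   → E = (-209/146, -679/146)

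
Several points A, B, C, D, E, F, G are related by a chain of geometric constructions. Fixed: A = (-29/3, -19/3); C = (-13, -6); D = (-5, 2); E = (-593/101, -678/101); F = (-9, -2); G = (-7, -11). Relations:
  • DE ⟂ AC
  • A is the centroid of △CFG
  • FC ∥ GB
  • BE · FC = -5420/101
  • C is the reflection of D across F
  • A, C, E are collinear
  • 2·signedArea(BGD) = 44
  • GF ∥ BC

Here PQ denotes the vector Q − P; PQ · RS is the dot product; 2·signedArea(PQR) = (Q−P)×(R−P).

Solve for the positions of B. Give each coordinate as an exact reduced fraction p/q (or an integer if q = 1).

1. B_x = -11  [GF ∥ BC ∩ FC ∥ GB]
2. B_y = -15  [GF ∥ BC ∩ FC ∥ GB]
   → B = (-11, -15)

B = (-11, -15)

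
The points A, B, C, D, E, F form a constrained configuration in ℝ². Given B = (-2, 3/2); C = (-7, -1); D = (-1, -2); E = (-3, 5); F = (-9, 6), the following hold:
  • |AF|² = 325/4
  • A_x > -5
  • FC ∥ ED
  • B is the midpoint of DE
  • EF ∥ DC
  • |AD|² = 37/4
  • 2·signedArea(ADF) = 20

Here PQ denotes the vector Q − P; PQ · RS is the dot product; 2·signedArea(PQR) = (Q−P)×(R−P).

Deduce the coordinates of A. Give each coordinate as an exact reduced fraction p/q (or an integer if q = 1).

A = (-4, -3/2)

1. A_x = -4  [line -8·x + -8·y + -44 = 0 ∩ |AF|² = 325/4]
2. A_y = -3/2  [line -8·x + -8·y + -44 = 0 ∩ |AF|² = 325/4]
   → A = (-4, -3/2)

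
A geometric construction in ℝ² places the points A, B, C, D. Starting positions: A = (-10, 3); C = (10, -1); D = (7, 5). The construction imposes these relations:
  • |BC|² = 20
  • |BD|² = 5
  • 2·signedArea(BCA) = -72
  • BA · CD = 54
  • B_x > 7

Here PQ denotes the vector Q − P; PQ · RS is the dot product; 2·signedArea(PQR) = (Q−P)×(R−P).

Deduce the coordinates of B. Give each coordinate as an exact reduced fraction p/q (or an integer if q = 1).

B = (8, 3)

1. B_x = 8  [2·signedArea(BCA) = -72 ∩ BA · CD = 54]
2. B_y = 3  [2·signedArea(BCA) = -72 ∩ BA · CD = 54]
   → B = (8, 3)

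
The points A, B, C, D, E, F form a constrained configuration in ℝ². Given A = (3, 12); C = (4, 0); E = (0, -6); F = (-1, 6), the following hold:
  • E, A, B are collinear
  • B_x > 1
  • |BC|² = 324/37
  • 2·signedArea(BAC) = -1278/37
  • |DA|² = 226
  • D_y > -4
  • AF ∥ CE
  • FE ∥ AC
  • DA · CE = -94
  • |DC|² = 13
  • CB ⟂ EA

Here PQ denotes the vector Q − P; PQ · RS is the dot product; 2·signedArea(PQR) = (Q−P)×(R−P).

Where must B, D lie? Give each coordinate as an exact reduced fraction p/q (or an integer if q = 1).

1. B_x = 40/37  [E, A, B are collinear ∩ CB ⟂ EA]
2. B_y = 18/37  [E, A, B are collinear ∩ CB ⟂ EA]
   → B = (40/37, 18/37)
3. D_x = 2  [line 4·x + 6·y + 10 = 0 ∩ |DC|² = 13]
4. D_y = -3  [line 4·x + 6·y + 10 = 0 ∩ |DC|² = 13]
   → D = (2, -3)

B = (40/37, 18/37)
D = (2, -3)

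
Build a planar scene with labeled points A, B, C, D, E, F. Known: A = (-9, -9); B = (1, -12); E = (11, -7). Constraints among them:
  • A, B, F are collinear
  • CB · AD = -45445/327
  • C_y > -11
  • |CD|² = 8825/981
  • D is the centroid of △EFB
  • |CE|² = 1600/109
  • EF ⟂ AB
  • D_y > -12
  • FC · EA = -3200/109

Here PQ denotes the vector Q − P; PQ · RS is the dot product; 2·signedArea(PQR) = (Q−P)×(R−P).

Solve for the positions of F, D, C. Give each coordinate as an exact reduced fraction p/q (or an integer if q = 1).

1. F_x = 959/109  [A, B, F are collinear ∩ EF ⟂ AB]
2. F_y = -1563/109  [A, B, F are collinear ∩ EF ⟂ AB]
   → F = (959/109, -1563/109)
3. D_x = 2267/327  [D is the centroid of △EFB]
4. D_y = -3634/327  [D is the centroid of △EFB]
   → D = (2267/327, -3634/327)
5. C_x = 1079/109  [CB · AD = -45445/327 ∩ FC · EA = -3200/109]
6. C_y = -1163/109  [CB · AD = -45445/327 ∩ FC · EA = -3200/109]
   → C = (1079/109, -1163/109)

C = (1079/109, -1163/109)
D = (2267/327, -3634/327)
F = (959/109, -1563/109)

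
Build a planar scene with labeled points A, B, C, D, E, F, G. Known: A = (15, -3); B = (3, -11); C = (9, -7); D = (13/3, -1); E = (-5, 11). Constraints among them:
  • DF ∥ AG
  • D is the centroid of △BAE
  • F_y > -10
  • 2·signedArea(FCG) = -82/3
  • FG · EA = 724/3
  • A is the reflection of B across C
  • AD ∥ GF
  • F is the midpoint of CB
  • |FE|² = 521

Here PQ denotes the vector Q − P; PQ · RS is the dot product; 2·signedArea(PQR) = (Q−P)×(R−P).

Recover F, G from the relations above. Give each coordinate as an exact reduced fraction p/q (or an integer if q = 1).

F = (6, -9)
G = (50/3, -11)

1. F_x = 6  [F is the midpoint of CB]
2. F_y = -9  [F is the midpoint of CB]
   → F = (6, -9)
3. G_x = 50/3  [AD ∥ GF ∩ DF ∥ AG]
4. G_y = -11  [AD ∥ GF ∩ DF ∥ AG]
   → G = (50/3, -11)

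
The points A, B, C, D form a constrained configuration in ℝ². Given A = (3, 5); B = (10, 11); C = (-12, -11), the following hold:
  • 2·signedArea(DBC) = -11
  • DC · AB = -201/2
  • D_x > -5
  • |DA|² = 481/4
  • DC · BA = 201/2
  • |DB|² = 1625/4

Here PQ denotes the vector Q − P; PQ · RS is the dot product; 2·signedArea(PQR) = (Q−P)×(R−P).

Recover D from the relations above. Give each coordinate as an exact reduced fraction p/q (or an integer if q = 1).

1. D_x = -9/2  [2·signedArea(DBC) = -11 ∩ DC · AB = -201/2]
2. D_y = -3  [2·signedArea(DBC) = -11 ∩ DC · AB = -201/2]
   → D = (-9/2, -3)

D = (-9/2, -3)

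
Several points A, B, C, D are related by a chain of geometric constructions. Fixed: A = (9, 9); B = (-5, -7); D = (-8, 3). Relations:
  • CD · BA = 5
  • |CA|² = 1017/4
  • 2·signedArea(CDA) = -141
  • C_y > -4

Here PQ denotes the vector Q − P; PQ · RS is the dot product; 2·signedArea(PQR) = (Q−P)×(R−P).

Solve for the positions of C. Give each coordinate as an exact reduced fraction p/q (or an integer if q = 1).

C = (-3/2, -3)

1. C_x = -3/2  [2·signedArea(CDA) = -141 ∩ CD · BA = 5]
2. C_y = -3  [2·signedArea(CDA) = -141 ∩ CD · BA = 5]
   → C = (-3/2, -3)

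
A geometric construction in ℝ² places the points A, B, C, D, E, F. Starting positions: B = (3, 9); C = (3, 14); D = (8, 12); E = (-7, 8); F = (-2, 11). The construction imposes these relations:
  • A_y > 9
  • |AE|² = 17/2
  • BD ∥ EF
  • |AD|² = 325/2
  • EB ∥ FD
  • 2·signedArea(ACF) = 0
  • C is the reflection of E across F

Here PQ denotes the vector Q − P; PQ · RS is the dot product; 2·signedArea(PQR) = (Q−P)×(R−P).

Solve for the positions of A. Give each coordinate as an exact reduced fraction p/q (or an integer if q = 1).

1. A_x = -9/2  [line 3·x + -5·y + 61 = 0 ∩ |AE|² = 17/2]
2. A_y = 19/2  [line 3·x + -5·y + 61 = 0 ∩ |AE|² = 17/2]
   → A = (-9/2, 19/2)

A = (-9/2, 19/2)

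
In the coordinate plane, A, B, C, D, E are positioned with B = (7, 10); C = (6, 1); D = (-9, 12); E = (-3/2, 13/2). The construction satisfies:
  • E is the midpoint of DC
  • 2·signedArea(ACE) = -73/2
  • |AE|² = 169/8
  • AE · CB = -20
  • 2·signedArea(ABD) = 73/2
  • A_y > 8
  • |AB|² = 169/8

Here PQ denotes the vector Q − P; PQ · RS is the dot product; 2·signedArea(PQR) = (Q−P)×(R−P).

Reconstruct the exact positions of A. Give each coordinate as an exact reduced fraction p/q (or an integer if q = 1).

A = (11/4, 33/4)

1. A_x = 11/4  [2·signedArea(ABD) = 73/2 ∩ AE · CB = -20]
2. A_y = 33/4  [2·signedArea(ABD) = 73/2 ∩ AE · CB = -20]
   → A = (11/4, 33/4)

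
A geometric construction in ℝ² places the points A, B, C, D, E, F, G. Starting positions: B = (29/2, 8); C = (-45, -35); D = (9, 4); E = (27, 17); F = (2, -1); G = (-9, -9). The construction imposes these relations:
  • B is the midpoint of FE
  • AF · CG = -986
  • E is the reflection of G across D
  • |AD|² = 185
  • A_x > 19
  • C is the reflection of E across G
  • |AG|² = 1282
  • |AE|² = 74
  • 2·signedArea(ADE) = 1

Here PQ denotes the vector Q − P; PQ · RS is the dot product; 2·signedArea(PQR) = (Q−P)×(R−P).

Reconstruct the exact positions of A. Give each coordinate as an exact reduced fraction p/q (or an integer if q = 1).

1. A_x = 20  [AF · CG = -986 ∩ 2·signedArea(ADE) = 1]
2. A_y = 12  [AF · CG = -986 ∩ 2·signedArea(ADE) = 1]
   → A = (20, 12)

A = (20, 12)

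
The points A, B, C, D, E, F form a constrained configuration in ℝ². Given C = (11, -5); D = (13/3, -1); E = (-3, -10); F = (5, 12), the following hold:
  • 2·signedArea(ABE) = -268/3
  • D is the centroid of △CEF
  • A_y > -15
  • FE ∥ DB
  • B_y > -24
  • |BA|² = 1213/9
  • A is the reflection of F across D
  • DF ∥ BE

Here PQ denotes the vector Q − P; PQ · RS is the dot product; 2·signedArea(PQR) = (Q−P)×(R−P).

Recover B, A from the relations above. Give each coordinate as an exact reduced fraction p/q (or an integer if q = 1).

A = (11/3, -14)
B = (-11/3, -23)

1. B_x = -11/3  [DF ∥ BE ∩ FE ∥ DB]
2. B_y = -23  [DF ∥ BE ∩ FE ∥ DB]
   → B = (-11/3, -23)
3. A_x = 11/3  [A is the reflection of F across D]
4. A_y = -14  [A is the reflection of F across D]
   → A = (11/3, -14)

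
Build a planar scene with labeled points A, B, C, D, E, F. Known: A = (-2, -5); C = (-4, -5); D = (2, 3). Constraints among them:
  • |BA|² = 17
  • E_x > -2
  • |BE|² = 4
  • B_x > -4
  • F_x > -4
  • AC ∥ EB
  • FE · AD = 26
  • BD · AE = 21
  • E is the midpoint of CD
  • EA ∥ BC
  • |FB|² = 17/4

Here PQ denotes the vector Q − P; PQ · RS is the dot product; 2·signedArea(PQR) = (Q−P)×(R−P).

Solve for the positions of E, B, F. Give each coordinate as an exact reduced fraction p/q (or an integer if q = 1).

1. E_x = -1  [E is the midpoint of CD]
2. E_y = -1  [E is the midpoint of CD]
   → E = (-1, -1)
3. B_x = -3  [EA ∥ BC ∩ AC ∥ EB]
4. B_y = -1  [EA ∥ BC ∩ AC ∥ EB]
   → B = (-3, -1)
5. F_x = -7/2  [line -4·x + -8·y + -38 = 0 ∩ |FB|² = 17/4]
6. F_y = -3  [line -4·x + -8·y + -38 = 0 ∩ |FB|² = 17/4]
   → F = (-7/2, -3)

B = (-3, -1)
E = (-1, -1)
F = (-7/2, -3)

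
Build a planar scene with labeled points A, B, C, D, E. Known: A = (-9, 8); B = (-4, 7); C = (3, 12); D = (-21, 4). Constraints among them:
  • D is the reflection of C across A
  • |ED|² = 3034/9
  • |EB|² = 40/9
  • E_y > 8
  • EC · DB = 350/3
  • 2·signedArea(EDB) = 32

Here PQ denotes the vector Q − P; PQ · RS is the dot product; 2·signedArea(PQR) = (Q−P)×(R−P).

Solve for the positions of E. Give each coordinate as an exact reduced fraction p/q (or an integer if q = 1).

E = (-10/3, 9)

1. E_x = -10/3  [EC · DB = 350/3 ∩ 2·signedArea(EDB) = 32]
2. E_y = 9  [EC · DB = 350/3 ∩ 2·signedArea(EDB) = 32]
   → E = (-10/3, 9)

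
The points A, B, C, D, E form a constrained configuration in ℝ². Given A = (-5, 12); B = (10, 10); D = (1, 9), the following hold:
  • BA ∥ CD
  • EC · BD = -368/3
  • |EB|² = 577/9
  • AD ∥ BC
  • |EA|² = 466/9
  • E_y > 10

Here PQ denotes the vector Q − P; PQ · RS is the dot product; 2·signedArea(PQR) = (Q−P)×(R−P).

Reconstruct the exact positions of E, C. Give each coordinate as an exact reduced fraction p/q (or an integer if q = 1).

C = (16, 7)
E = (2, 31/3)

1. C_x = 16  [BA ∥ CD ∩ AD ∥ BC]
2. C_y = 7  [BA ∥ CD ∩ AD ∥ BC]
   → C = (16, 7)
3. E_x = 2  [line 9·x + 1·y + -85/3 = 0 ∩ |EB|² = 577/9]
4. E_y = 31/3  [line 9·x + 1·y + -85/3 = 0 ∩ |EB|² = 577/9]
   → E = (2, 31/3)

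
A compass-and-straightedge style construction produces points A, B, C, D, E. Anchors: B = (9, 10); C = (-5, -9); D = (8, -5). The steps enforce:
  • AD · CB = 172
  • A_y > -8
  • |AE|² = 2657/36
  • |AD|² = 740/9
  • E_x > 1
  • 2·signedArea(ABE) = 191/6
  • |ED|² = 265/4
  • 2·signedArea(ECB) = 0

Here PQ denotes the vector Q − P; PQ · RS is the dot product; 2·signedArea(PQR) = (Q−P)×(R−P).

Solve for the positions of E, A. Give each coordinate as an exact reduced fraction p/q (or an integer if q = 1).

1. E_x = 2  [line -19·x + 14·y + 31 = 0 ∩ |ED|² = 265/4]
2. E_y = 1/2  [line -19·x + 14·y + 31 = 0 ∩ |ED|² = 265/4]
   → E = (2, 1/2)
3. A_x = -2/3  [AD · CB = 172 ∩ 2·signedArea(ABE) = 191/6]
4. A_y = -23/3  [AD · CB = 172 ∩ 2·signedArea(ABE) = 191/6]
   → A = (-2/3, -23/3)

A = (-2/3, -23/3)
E = (2, 1/2)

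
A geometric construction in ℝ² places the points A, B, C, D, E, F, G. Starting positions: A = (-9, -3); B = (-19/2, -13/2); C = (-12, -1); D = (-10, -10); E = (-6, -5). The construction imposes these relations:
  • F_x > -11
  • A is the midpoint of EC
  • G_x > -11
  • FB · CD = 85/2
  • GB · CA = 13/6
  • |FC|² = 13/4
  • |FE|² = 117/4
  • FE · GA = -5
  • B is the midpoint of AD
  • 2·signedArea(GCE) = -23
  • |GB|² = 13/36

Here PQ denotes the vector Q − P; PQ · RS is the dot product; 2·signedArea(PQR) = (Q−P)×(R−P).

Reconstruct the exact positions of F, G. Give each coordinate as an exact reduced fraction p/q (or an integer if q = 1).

1. F_x = -21/2  [line -2·x + 9·y + -3 = 0 ∩ |FC|² = 13/4]
2. F_y = -2  [line -2·x + 9·y + -3 = 0 ∩ |FC|² = 13/4]
   → F = (-21/2, -2)
3. G_x = -10  [2·signedArea(GCE) = -23 ∩ FE · GA = -5]
4. G_y = -37/6  [2·signedArea(GCE) = -23 ∩ FE · GA = -5]
   → G = (-10, -37/6)

F = (-21/2, -2)
G = (-10, -37/6)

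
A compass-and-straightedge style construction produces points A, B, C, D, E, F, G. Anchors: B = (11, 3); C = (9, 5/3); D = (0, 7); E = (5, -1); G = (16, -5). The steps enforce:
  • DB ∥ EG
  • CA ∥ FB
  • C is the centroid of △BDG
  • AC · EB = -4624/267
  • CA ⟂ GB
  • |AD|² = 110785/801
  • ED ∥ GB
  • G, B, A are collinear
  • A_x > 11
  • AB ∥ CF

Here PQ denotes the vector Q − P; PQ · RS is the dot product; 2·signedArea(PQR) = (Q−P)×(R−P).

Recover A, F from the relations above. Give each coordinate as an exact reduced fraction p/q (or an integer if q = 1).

A = (2947/267, 785/267)
F = (2393/267, 461/267)

1. A_x = 2947/267  [G, B, A are collinear ∩ CA ⟂ GB]
2. A_y = 785/267  [G, B, A are collinear ∩ CA ⟂ GB]
   → A = (2947/267, 785/267)
3. F_x = 2393/267  [CA ∥ FB ∩ AB ∥ CF]
4. F_y = 461/267  [CA ∥ FB ∩ AB ∥ CF]
   → F = (2393/267, 461/267)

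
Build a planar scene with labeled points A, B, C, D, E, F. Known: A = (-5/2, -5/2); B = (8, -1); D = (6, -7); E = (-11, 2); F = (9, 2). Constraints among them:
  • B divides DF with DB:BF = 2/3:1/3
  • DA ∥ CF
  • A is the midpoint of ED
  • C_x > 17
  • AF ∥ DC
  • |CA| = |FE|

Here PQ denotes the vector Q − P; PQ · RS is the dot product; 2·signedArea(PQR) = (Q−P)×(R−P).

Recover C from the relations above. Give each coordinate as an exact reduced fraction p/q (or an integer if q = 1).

1. C_x = 35/2  [DA ∥ CF ∩ AF ∥ DC]
2. C_y = -5/2  [DA ∥ CF ∩ AF ∥ DC]
   → C = (35/2, -5/2)

C = (35/2, -5/2)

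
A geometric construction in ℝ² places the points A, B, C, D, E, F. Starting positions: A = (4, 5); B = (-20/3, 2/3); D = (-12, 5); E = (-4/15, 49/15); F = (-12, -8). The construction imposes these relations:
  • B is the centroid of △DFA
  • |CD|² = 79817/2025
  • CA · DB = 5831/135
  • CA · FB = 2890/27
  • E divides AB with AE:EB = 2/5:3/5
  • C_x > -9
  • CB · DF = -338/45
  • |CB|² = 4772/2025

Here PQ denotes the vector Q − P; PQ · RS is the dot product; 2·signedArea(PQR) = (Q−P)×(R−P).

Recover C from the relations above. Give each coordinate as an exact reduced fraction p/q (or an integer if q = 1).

1. C_x = -364/45  [CB · DF = -338/45 ∩ CA · FB = 2890/27]
2. C_y = 4/45  [CB · DF = -338/45 ∩ CA · FB = 2890/27]
   → C = (-364/45, 4/45)

C = (-364/45, 4/45)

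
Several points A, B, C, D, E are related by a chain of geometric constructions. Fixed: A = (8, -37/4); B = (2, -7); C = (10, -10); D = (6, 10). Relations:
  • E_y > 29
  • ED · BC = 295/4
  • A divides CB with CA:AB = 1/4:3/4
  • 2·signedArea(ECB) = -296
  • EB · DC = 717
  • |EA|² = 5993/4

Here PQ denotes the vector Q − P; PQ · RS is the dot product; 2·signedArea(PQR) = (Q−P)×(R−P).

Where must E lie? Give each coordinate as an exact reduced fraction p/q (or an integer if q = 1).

1. E_x = 4  [2·signedArea(ECB) = -296 ∩ EB · DC = 717]
2. E_y = 117/4  [2·signedArea(ECB) = -296 ∩ EB · DC = 717]
   → E = (4, 117/4)

E = (4, 117/4)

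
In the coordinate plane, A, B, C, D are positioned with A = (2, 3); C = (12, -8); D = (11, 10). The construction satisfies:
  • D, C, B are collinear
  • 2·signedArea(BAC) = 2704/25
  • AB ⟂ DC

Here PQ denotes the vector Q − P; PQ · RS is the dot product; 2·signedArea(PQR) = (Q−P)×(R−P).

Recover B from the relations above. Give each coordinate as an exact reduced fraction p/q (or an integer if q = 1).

B = (284/25, 88/25)

1. B_x = 284/25  [D, C, B are collinear ∩ AB ⟂ DC]
2. B_y = 88/25  [D, C, B are collinear ∩ AB ⟂ DC]
   → B = (284/25, 88/25)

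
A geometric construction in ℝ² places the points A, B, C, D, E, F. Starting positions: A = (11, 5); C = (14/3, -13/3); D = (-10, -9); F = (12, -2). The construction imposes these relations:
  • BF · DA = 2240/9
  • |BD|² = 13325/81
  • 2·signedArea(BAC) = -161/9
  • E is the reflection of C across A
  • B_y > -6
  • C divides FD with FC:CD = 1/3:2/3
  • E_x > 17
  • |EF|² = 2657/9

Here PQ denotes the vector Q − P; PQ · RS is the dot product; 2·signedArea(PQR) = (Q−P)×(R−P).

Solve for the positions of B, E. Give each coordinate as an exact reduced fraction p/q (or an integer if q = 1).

1. B_x = 20/9  [BF · DA = 2240/9 ∩ 2·signedArea(BAC) = -161/9]
2. B_y = -46/9  [BF · DA = 2240/9 ∩ 2·signedArea(BAC) = -161/9]
   → B = (20/9, -46/9)
3. E_x = 52/3  [E is the reflection of C across A]
4. E_y = 43/3  [E is the reflection of C across A]
   → E = (52/3, 43/3)

B = (20/9, -46/9)
E = (52/3, 43/3)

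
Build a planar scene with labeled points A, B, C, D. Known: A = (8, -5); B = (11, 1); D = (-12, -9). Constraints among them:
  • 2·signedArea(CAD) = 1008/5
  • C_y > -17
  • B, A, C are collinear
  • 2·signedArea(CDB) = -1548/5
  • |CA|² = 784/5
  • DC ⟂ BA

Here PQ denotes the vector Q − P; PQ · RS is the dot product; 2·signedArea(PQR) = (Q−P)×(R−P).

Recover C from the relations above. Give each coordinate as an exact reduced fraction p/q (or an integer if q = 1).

C = (12/5, -81/5)

1. C_x = 12/5  [B, A, C are collinear ∩ DC ⟂ BA]
2. C_y = -81/5  [B, A, C are collinear ∩ DC ⟂ BA]
   → C = (12/5, -81/5)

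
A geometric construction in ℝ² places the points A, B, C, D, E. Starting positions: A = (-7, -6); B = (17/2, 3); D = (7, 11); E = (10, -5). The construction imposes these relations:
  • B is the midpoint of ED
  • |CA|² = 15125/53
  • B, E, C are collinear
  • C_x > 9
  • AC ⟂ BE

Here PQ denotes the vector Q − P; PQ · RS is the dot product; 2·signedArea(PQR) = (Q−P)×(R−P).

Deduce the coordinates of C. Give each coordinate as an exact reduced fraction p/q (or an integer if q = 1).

1. C_x = 509/53  [B, E, C are collinear ∩ AC ⟂ BE]
2. C_y = -153/53  [B, E, C are collinear ∩ AC ⟂ BE]
   → C = (509/53, -153/53)

C = (509/53, -153/53)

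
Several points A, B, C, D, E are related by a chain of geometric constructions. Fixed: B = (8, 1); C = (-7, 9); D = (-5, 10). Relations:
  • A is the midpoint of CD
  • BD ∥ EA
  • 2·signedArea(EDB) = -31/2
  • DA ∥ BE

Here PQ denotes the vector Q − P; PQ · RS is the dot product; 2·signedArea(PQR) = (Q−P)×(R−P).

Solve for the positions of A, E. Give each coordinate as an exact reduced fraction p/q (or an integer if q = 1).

1. A_x = -6  [A is the midpoint of CD]
2. A_y = 19/2  [A is the midpoint of CD]
   → A = (-6, 19/2)
3. E_x = 7  [BD ∥ EA ∩ DA ∥ BE]
4. E_y = 1/2  [BD ∥ EA ∩ DA ∥ BE]
   → E = (7, 1/2)

A = (-6, 19/2)
E = (7, 1/2)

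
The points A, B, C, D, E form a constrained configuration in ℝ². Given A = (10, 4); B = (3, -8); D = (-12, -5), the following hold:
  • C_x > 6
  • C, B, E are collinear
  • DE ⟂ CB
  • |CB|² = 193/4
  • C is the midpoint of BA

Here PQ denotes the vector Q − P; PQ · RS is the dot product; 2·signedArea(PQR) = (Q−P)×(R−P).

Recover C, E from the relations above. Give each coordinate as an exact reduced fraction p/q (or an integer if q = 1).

C = (13/2, -2)
E = (96/193, -2372/193)

1. C_x = 13/2  [C is the midpoint of BA]
2. C_y = -2  [C is the midpoint of BA]
   → C = (13/2, -2)
3. E_x = 96/193  [C, B, E are collinear ∩ DE ⟂ CB]
4. E_y = -2372/193  [C, B, E are collinear ∩ DE ⟂ CB]
   → E = (96/193, -2372/193)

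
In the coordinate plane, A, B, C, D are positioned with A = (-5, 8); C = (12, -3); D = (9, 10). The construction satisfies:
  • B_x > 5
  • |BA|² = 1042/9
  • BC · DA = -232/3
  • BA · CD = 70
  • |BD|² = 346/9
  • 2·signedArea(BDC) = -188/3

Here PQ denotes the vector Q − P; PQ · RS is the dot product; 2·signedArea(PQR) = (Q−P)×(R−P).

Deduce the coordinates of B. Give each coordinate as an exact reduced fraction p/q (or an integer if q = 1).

1. B_x = 16/3  [BC · DA = -232/3 ∩ 2·signedArea(BDC) = -188/3]
2. B_y = 5  [BC · DA = -232/3 ∩ 2·signedArea(BDC) = -188/3]
   → B = (16/3, 5)

B = (16/3, 5)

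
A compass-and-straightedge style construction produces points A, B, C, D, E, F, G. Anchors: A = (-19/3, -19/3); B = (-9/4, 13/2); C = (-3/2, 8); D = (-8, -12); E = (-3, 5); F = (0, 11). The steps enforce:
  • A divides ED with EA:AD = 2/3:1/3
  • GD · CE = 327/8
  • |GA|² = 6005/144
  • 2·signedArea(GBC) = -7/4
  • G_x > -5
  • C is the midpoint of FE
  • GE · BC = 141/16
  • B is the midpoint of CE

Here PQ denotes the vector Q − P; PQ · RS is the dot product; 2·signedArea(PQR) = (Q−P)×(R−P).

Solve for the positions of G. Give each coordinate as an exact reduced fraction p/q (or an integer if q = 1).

1. G_x = -53/12  [2·signedArea(GBC) = -7/4 ∩ GD · CE = 327/8]
2. G_y = -1/6  [2·signedArea(GBC) = -7/4 ∩ GD · CE = 327/8]
   → G = (-53/12, -1/6)

G = (-53/12, -1/6)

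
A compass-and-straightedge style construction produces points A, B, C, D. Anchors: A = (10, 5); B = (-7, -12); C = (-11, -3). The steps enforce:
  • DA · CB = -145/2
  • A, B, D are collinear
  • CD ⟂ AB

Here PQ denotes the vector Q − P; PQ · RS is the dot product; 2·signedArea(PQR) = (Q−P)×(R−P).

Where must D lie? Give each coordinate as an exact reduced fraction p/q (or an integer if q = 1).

1. D_x = -9/2  [A, B, D are collinear ∩ CD ⟂ AB]
2. D_y = -19/2  [A, B, D are collinear ∩ CD ⟂ AB]
   → D = (-9/2, -19/2)

D = (-9/2, -19/2)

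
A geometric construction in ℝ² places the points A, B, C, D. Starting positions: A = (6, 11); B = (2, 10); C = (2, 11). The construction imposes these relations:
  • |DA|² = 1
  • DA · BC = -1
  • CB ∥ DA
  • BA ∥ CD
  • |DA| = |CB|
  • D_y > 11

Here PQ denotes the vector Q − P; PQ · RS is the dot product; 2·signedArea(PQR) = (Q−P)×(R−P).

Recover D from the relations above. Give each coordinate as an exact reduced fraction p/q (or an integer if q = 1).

1. D_x = 6  [CB ∥ DA ∩ BA ∥ CD]
2. D_y = 12  [CB ∥ DA ∩ BA ∥ CD]
   → D = (6, 12)

D = (6, 12)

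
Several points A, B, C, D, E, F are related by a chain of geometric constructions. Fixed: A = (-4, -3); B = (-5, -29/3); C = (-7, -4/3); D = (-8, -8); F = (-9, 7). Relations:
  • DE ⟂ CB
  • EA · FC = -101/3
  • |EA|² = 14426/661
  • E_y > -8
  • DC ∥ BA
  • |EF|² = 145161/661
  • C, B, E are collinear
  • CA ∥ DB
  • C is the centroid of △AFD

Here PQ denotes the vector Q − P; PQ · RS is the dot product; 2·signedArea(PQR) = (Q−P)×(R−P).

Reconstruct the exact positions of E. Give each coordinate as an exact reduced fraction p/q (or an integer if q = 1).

E = (-3663/661, -4898/661)

1. E_x = -3663/661  [C, B, E are collinear ∩ DE ⟂ CB]
2. E_y = -4898/661  [C, B, E are collinear ∩ DE ⟂ CB]
   → E = (-3663/661, -4898/661)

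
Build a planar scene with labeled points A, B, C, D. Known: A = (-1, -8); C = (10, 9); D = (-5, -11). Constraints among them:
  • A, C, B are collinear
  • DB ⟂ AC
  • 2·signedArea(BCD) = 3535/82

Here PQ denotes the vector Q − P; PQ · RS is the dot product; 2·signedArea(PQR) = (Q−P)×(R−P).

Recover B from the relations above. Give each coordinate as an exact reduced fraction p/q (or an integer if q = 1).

1. B_x = -291/82  [A, C, B are collinear ∩ DB ⟂ AC]
2. B_y = -979/82  [A, C, B are collinear ∩ DB ⟂ AC]
   → B = (-291/82, -979/82)

B = (-291/82, -979/82)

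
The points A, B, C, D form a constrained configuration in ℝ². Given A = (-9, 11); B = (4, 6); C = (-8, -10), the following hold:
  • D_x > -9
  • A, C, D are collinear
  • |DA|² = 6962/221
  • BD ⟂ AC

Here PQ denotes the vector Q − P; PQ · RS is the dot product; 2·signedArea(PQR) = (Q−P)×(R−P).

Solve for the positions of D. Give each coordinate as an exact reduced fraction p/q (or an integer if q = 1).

1. D_x = -1930/221  [A, C, D are collinear ∩ BD ⟂ AC]
2. D_y = 1192/221  [A, C, D are collinear ∩ BD ⟂ AC]
   → D = (-1930/221, 1192/221)

D = (-1930/221, 1192/221)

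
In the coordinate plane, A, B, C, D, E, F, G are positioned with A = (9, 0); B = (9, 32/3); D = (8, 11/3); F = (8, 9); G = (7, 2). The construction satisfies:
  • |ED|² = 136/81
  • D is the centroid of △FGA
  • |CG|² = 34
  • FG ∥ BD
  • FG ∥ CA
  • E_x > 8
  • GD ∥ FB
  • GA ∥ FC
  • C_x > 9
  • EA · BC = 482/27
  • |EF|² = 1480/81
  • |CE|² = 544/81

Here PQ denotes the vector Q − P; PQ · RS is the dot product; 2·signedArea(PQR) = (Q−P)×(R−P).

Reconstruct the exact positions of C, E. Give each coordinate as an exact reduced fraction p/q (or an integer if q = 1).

C = (10, 7)
E = (26/3, 43/9)

1. C_x = 10  [FG ∥ CA ∩ GA ∥ FC]
2. C_y = 7  [FG ∥ CA ∩ GA ∥ FC]
   → C = (10, 7)
3. E_x = 26/3  [line -1·x + 11/3·y + -239/27 = 0 ∩ |ED|² = 136/81]
4. E_y = 43/9  [line -1·x + 11/3·y + -239/27 = 0 ∩ |ED|² = 136/81]
   → E = (26/3, 43/9)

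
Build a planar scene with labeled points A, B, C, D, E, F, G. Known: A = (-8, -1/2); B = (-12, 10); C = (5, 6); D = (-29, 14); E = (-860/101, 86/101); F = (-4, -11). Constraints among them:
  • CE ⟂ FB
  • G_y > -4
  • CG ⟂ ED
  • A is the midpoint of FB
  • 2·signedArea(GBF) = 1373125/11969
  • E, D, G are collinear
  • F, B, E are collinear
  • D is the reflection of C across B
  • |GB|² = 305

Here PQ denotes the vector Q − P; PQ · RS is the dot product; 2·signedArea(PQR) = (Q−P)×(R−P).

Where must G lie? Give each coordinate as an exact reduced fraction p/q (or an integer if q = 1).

1. G_x = -1551815/1208869  [E, D, G are collinear ∩ CG ⟂ ED]
2. G_y = -4581466/1208869  [E, D, G are collinear ∩ CG ⟂ ED]
   → G = (-1551815/1208869, -4581466/1208869)

G = (-1551815/1208869, -4581466/1208869)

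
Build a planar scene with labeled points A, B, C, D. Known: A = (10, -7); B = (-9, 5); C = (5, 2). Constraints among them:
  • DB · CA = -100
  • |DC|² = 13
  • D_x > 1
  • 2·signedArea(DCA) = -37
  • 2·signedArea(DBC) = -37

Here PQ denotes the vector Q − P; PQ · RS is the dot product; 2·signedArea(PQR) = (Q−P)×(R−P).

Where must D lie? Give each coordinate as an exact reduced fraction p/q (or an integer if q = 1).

D = (2, 0)

1. D_x = 2  [2·signedArea(DBC) = -37 ∩ DB · CA = -100]
2. D_y = 0  [2·signedArea(DBC) = -37 ∩ DB · CA = -100]
   → D = (2, 0)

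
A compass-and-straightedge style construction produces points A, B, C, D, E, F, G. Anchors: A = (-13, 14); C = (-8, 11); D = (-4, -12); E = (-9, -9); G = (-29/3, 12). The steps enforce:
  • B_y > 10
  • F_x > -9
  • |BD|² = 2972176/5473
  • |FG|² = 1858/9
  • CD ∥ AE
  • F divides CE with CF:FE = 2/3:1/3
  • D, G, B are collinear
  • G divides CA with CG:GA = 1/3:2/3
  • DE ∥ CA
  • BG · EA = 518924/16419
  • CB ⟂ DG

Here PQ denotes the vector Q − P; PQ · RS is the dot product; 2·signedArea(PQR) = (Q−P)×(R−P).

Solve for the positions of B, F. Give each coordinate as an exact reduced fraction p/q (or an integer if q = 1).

1. B_x = -51200/5473  [D, G, B are collinear ∩ CB ⟂ DG]
2. B_y = 58452/5473  [D, G, B are collinear ∩ CB ⟂ DG]
   → B = (-51200/5473, 58452/5473)
3. F_x = -26/3  [F divides CE with CF:FE = 2/3:1/3]
4. F_y = -7/3  [F divides CE with CF:FE = 2/3:1/3]
   → F = (-26/3, -7/3)

B = (-51200/5473, 58452/5473)
F = (-26/3, -7/3)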